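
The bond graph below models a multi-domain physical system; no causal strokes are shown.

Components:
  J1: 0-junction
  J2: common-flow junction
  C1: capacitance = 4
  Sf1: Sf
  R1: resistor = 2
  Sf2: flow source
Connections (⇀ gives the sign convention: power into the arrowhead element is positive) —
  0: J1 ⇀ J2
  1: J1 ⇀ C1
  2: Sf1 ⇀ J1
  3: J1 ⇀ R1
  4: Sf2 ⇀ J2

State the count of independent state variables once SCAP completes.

1  (C1 all integral)

#2 stroke→Sf1  (Sf1 fixes flow; stroke at Sf1)
#4 stroke→Sf2  (Sf2 fixes flow; stroke at Sf2)
#0 stroke→J2  (J2 flow already set via bond 4)
#1 stroke→J1  (C1 outputs effort q/C1)
#3 stroke→R1  (J1: bond 1 brought effort, rest push out)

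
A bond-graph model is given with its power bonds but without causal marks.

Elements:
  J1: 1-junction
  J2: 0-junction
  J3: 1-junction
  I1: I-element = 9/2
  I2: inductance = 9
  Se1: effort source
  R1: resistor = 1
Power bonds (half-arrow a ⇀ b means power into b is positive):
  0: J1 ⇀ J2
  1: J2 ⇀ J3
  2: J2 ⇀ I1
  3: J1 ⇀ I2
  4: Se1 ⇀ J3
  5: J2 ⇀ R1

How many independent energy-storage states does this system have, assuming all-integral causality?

2  (I1, I2 all integral)

β4 stroke at J3  (Se1: effort source, stroke at far end)
β1 stroke at J2  (J3 needs exactly one f-in)
β0 stroke at J1  (J2: bond 1 brought effort, rest push out)
β2 stroke at I1  (J2 effort already set via bond 1)
β5 stroke at R1  (J2 effort already set via bond 1)
β3 stroke at I2  (closing 1-jn rule on J1)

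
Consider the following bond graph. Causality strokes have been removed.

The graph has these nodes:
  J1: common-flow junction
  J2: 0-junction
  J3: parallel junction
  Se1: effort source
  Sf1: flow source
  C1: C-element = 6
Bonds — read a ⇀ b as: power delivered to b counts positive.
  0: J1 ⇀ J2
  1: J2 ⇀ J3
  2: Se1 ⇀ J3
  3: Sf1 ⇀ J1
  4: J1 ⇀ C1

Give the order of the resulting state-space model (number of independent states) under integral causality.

1  (C1 all integral)

b2 |J3  (Se1 fixes effort; stroke away)
b3 |Sf1  (Sf1 fixes flow; stroke at Sf1)
b0 |J1  (J1 flow already set via bond 3)
b4 |J1  (1-jn J1 has f-setter on 3)
b1 |J2  (J2 needs exactly one e-in)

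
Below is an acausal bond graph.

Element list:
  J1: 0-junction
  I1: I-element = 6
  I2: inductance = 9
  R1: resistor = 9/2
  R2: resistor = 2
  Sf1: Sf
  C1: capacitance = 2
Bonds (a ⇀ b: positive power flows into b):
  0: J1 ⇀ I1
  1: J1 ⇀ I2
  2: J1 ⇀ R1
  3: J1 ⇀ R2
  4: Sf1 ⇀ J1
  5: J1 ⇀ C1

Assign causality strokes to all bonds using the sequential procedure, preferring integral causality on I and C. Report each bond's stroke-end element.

β0 |I1
β1 |I2
β2 |R1
β3 |R2
β4 |Sf1
β5 |J1

β4 stroke at Sf1  (Sf1: flow source, stroke at near end)
β0 stroke at I1  (I1 integral (f out))
β1 stroke at I2  (I2 integral (f out))
β5 stroke at J1  (C1: C, integral causality)
β2 stroke at R1  (0-jn J1 has e-setter on 5)
β3 stroke at R2  (J1 effort already set via bond 5)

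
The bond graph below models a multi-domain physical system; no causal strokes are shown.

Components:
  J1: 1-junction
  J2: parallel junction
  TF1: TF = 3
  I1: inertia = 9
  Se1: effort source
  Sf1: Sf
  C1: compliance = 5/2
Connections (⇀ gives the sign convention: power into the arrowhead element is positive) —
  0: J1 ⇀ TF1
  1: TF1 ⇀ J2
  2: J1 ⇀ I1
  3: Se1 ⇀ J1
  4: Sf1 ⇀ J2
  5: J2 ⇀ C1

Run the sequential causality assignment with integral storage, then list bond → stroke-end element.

b0 stroke at J1
b1 stroke at TF1
b2 stroke at I1
b3 stroke at J1
b4 stroke at Sf1
b5 stroke at J2

#3 stroke at J1  (Se1 (Se) sets effort on bond)
#4 stroke at Sf1  (source Sf1 imposes f)
#2 stroke at I1  (prefer integral on I1)
#0 stroke at J1  (common-f at J1 fixed by 2)
#1 stroke at TF1  (TF TF1: opposite of bond 0)
#5 stroke at J2  (J2 needs exactly one e-in)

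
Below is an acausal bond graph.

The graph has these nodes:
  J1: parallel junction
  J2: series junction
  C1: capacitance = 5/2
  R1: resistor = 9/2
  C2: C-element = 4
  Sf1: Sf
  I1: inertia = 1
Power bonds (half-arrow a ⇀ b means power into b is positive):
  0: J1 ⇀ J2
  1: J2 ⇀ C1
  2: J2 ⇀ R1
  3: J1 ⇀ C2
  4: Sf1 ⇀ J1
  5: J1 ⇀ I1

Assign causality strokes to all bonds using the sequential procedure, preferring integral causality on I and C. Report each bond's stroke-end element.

bond 0 |J2
bond 1 |J2
bond 2 |R1
bond 3 |J1
bond 4 |Sf1
bond 5 |I1

β4 stroke→Sf1  (Sf1 fixes flow; stroke at Sf1)
β1 stroke→J2  (C1 integral (e out))
β3 stroke→J1  (C2: C, integral causality)
β0 stroke→J2  (J1 effort already set via bond 3)
β5 stroke→I1  (J1: bond 3 brought effort, rest push out)
β2 stroke→R1  (J2 needs exactly one f-in)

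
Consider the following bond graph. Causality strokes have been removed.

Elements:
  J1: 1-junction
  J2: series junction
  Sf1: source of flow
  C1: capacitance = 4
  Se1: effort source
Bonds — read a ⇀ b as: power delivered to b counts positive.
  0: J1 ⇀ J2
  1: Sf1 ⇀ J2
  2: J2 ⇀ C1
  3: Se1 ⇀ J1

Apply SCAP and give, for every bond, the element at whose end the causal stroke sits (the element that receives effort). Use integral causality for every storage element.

b1 →Sf1  (Sf1 fixes flow; stroke at Sf1)
b3 →J1  (Se1: effort source, stroke at far end)
b0 →J2  (only one flow-in slot at J1)
b2 →J2  (common-f at J2 fixed by 1)

β0 stroke→J2
β1 stroke→Sf1
β2 stroke→J2
β3 stroke→J1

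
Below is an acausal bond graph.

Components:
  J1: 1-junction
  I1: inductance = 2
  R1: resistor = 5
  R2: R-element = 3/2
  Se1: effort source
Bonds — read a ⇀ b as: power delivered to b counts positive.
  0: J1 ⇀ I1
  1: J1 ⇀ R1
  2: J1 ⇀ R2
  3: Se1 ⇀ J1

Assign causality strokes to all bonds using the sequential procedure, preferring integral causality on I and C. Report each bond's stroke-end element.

β0 |I1
β1 |J1
β2 |J1
β3 |J1

bond 3 →J1  (Se1: effort source, stroke at far end)
bond 0 →I1  (I1 integral (f out))
bond 1 →J1  (common-f at J1 fixed by 0)
bond 2 →J1  (J1 flow already set via bond 0)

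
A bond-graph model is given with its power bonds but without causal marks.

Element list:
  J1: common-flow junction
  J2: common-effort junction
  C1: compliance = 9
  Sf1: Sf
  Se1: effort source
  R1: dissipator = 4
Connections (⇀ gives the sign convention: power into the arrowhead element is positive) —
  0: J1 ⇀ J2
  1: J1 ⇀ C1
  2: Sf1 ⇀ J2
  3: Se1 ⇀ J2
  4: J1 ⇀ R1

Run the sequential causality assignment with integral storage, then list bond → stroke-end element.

b0 →J1
b1 →J1
b2 →Sf1
b3 →J2
b4 →R1

bond 2 stroke→Sf1  (Sf1: flow source, stroke at near end)
bond 3 stroke→J2  (Se1: effort source, stroke at far end)
bond 0 stroke→J1  (J2 effort already set via bond 3)
bond 1 stroke→J1  (C1: C, integral causality)
bond 4 stroke→R1  (only one flow-in slot at J1)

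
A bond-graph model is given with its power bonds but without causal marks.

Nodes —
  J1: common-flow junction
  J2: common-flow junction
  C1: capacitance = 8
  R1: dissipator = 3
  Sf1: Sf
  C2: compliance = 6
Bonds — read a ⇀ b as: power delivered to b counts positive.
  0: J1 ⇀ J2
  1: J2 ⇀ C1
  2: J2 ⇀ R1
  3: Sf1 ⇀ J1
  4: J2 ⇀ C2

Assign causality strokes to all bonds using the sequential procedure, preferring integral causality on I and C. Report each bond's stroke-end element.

b3 →Sf1  (Sf1: flow source, stroke at near end)
b0 →J1  (1-jn J1 has f-setter on 3)
b1 →J2  (1-jn J2 has f-setter on 0)
b2 →J2  (J2: bond 0 brought flow, rest push out)
b4 →J2  (J2: bond 0 brought flow, rest push out)

β0 stroke→J1
β1 stroke→J2
β2 stroke→J2
β3 stroke→Sf1
β4 stroke→J2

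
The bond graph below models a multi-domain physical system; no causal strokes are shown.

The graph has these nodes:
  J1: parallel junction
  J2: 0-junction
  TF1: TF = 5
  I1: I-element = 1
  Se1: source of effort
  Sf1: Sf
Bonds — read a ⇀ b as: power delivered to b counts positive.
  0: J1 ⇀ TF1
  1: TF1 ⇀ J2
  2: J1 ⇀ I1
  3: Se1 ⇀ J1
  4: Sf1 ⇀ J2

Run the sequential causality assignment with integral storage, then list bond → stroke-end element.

β3 →J1  (Se1 fixes effort; stroke away)
β4 →Sf1  (Sf1 (Sf) sets flow on bond)
β0 →TF1  (common-e at J1 fixed by 3)
β2 →I1  (J1: bond 3 brought effort, rest push out)
β1 →J2  (only one effort-in slot at J2)

b0 stroke at TF1
b1 stroke at J2
b2 stroke at I1
b3 stroke at J1
b4 stroke at Sf1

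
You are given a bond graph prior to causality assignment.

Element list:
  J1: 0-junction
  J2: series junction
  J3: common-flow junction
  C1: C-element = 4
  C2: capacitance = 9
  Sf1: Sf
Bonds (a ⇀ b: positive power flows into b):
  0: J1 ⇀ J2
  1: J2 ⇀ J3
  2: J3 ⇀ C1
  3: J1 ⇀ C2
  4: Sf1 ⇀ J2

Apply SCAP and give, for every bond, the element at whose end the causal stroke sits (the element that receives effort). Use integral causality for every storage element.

bond 4 →Sf1  (Sf1 (Sf) sets flow on bond)
bond 0 →J2  (1-jn J2 has f-setter on 4)
bond 1 →J2  (1-jn J2 has f-setter on 4)
bond 2 →J3  (J3: bond 1 brought flow, rest push out)
bond 3 →J1  (only one effort-in slot at J1)

bond 0 stroke→J2
bond 1 stroke→J2
bond 2 stroke→J3
bond 3 stroke→J1
bond 4 stroke→Sf1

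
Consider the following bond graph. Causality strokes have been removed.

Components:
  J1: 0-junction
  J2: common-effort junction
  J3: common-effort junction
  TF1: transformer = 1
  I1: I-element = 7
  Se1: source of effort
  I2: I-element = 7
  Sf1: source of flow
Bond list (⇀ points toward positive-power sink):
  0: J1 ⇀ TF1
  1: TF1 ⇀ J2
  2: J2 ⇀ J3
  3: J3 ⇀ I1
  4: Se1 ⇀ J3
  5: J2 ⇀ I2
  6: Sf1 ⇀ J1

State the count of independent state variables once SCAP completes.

2  (I1, I2 all integral)

#4 stroke at J3  (Se1 fixes effort; stroke away)
#6 stroke at Sf1  (Sf1 fixes flow; stroke at Sf1)
#0 stroke at J1  (only one effort-in slot at J1)
#2 stroke at J2  (common-e at J3 fixed by 4)
#3 stroke at I1  (J3: bond 4 brought effort, rest push out)
#1 stroke at TF1  (TF1: transformer flips bond 0)
#5 stroke at I2  (J2 effort already set via bond 2)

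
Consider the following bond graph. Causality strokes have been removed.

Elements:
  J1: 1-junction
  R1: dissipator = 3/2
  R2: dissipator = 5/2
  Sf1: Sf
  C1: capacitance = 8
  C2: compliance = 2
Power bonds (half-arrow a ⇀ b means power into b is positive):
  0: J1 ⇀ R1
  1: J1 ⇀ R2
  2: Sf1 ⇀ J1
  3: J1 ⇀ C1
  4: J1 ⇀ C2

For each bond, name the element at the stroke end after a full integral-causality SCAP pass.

bond 0 stroke at J1
bond 1 stroke at J1
bond 2 stroke at Sf1
bond 3 stroke at J1
bond 4 stroke at J1

#2 →Sf1  (Sf1: flow source, stroke at near end)
#0 →J1  (J1: bond 2 brought flow, rest push out)
#1 →J1  (J1: bond 2 brought flow, rest push out)
#3 →J1  (J1 flow already set via bond 2)
#4 →J1  (J1: bond 2 brought flow, rest push out)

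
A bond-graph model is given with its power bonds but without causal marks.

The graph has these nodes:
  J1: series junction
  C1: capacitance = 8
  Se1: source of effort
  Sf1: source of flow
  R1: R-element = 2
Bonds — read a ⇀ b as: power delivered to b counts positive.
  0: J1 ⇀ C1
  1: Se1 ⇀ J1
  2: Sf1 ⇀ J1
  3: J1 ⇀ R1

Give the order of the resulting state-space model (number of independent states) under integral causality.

1  (C1 all integral)

#1 stroke→J1  (Se1 fixes effort; stroke away)
#2 stroke→Sf1  (source Sf1 imposes f)
#0 stroke→J1  (1-jn J1 has f-setter on 2)
#3 stroke→J1  (common-f at J1 fixed by 2)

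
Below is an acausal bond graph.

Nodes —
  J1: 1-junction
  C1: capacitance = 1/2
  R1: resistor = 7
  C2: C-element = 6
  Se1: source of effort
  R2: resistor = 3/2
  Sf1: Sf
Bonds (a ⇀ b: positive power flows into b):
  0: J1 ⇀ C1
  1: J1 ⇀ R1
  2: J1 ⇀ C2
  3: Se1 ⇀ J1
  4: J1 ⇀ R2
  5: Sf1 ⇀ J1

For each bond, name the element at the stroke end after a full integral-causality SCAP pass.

β0 →J1
β1 →J1
β2 →J1
β3 →J1
β4 →J1
β5 →Sf1

bond 3 |J1  (Se1: effort source, stroke at far end)
bond 5 |Sf1  (Sf1 fixes flow; stroke at Sf1)
bond 0 |J1  (J1: bond 5 brought flow, rest push out)
bond 1 |J1  (J1 flow already set via bond 5)
bond 2 |J1  (J1 flow already set via bond 5)
bond 4 |J1  (J1 flow already set via bond 5)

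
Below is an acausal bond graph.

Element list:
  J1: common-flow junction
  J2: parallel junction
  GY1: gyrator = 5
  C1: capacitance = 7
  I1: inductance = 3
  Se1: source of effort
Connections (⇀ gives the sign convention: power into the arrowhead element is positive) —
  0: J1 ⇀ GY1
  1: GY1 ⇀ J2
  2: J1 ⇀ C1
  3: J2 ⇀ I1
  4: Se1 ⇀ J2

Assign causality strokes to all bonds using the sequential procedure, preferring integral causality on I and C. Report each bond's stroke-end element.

#4 stroke at J2  (source Se1 imposes e)
#1 stroke at GY1  (common-e at J2 fixed by 4)
#3 stroke at I1  (common-e at J2 fixed by 4)
#0 stroke at GY1  (GY1: gyrator matches bond 1)
#2 stroke at J1  (J1 flow already set via bond 0)

#0 stroke at GY1
#1 stroke at GY1
#2 stroke at J1
#3 stroke at I1
#4 stroke at J2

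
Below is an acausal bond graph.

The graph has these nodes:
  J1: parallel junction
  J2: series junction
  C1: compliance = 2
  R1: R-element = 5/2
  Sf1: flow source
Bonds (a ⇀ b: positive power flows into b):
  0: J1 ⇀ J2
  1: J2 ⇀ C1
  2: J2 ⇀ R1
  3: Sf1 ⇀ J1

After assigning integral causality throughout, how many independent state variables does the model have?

1  (C1 all integral)

bond 3 →Sf1  (Sf1 (Sf) sets flow on bond)
bond 0 →J1  (only one effort-in slot at J1)
bond 1 →J2  (common-f at J2 fixed by 0)
bond 2 →J2  (J2: bond 0 brought flow, rest push out)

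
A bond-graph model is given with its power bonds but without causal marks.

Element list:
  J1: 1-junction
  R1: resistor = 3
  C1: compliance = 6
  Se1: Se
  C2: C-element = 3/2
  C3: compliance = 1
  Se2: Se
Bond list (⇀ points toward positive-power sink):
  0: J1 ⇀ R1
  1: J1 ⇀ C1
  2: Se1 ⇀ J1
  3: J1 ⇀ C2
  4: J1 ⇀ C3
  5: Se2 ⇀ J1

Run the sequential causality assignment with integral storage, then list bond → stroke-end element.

bond 2 stroke→J1  (Se1 (Se) sets effort on bond)
bond 5 stroke→J1  (Se2 fixes effort; stroke away)
bond 1 stroke→J1  (C1 outputs effort q/C1)
bond 3 stroke→J1  (C2 outputs effort q/C2)
bond 4 stroke→J1  (C3: C, integral causality)
bond 0 stroke→R1  (closing 1-jn rule on J1)

b0 stroke at R1
b1 stroke at J1
b2 stroke at J1
b3 stroke at J1
b4 stroke at J1
b5 stroke at J1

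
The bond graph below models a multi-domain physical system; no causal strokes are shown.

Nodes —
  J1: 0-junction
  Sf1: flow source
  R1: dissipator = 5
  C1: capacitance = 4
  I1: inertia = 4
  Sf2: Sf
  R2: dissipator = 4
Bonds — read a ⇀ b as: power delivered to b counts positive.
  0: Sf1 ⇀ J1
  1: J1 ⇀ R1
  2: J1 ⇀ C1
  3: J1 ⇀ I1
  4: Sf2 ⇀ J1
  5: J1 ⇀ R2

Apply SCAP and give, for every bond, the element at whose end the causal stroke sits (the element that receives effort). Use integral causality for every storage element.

β0 stroke→Sf1
β1 stroke→R1
β2 stroke→J1
β3 stroke→I1
β4 stroke→Sf2
β5 stroke→R2

β0 |Sf1  (Sf1 fixes flow; stroke at Sf1)
β4 |Sf2  (Sf2 (Sf) sets flow on bond)
β2 |J1  (C1: C, integral causality)
β1 |R1  (0-jn J1 has e-setter on 2)
β3 |I1  (common-e at J1 fixed by 2)
β5 |R2  (0-jn J1 has e-setter on 2)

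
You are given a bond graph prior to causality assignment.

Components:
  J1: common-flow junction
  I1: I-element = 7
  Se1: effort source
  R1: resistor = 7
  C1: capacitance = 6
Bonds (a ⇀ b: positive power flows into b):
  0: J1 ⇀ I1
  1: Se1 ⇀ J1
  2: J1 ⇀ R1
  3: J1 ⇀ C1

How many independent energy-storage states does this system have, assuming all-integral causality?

b1 |J1  (Se1 (Se) sets effort on bond)
b0 |I1  (I1: I, integral causality)
b2 |J1  (J1: bond 0 brought flow, rest push out)
b3 |J1  (1-jn J1 has f-setter on 0)

2  (C1, I1 all integral)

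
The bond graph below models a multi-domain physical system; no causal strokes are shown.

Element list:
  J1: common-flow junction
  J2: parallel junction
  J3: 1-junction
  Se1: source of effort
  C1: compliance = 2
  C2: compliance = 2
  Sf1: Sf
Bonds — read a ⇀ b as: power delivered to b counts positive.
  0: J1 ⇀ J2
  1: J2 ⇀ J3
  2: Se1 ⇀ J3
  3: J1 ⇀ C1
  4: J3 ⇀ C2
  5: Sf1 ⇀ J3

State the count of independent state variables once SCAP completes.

2  (C1, C2 all integral)

b2 stroke→J3  (Se1 fixes effort; stroke away)
b5 stroke→Sf1  (Sf1: flow source, stroke at near end)
b1 stroke→J3  (J3: bond 5 brought flow, rest push out)
b4 stroke→J3  (common-f at J3 fixed by 5)
b0 stroke→J2  (closing 0-jn rule on J2)
b3 stroke→J1  (1-jn J1 has f-setter on 0)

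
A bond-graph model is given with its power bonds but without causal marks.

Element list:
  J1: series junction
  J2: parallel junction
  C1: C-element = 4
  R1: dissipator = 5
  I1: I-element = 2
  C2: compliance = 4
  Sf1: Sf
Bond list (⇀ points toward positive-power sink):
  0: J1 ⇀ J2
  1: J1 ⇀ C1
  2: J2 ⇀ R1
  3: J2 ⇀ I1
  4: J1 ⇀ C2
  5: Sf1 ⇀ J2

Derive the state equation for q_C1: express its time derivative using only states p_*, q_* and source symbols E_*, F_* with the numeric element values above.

dq_C1/dt = -F_Sf1 + p_I1/2 - q_C1/20 - q_C2/20

b5 →Sf1  (Sf1: flow source, stroke at near end)
b1 →J1  (C1 integral (e out))
b3 →I1  (I1: I, integral causality)
b4 →J1  (C2 outputs effort q/C2)
b0 →J2  (J1 needs exactly one f-in)
b2 →R1  (J2 effort already set via bond 0)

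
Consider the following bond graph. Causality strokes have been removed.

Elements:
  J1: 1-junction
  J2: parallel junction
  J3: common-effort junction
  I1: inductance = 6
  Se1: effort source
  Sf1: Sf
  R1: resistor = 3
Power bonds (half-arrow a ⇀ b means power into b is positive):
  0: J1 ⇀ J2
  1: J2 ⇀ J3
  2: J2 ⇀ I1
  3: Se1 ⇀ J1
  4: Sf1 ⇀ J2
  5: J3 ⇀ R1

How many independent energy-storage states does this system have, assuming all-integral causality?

1  (I1 all integral)

β3 stroke→J1  (Se1 fixes effort; stroke away)
β4 stroke→Sf1  (Sf1 fixes flow; stroke at Sf1)
β0 stroke→J2  (closing 1-jn rule on J1)
β1 stroke→J3  (common-e at J2 fixed by 0)
β2 stroke→I1  (J2 effort already set via bond 0)
β5 stroke→R1  (J3: bond 1 brought effort, rest push out)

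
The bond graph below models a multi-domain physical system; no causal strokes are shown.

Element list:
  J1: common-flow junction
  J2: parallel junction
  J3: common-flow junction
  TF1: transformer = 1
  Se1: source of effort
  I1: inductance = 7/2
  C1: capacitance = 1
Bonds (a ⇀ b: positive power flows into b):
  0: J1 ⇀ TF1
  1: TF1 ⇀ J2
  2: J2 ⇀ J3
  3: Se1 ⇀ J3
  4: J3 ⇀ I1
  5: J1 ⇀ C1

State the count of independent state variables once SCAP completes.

β3 |J3  (Se1 fixes effort; stroke away)
β4 |I1  (I1 outputs flow p/I1)
β2 |J3  (1-jn J3 has f-setter on 4)
β1 |J2  (closing 0-jn rule on J2)
β0 |TF1  (TF1: transformer flips bond 1)
β5 |J1  (1-jn J1 has f-setter on 0)

2  (C1, I1 all integral)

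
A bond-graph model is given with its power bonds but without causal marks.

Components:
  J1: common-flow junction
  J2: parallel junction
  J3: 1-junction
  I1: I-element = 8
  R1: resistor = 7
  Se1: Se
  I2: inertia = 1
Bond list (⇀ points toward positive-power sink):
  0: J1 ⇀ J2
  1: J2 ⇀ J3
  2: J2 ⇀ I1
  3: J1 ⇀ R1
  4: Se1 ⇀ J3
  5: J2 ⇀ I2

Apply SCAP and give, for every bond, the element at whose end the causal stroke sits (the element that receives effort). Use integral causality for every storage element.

#0 stroke→J1
#1 stroke→J2
#2 stroke→I1
#3 stroke→R1
#4 stroke→J3
#5 stroke→I2

#4 stroke→J3  (Se1: effort source, stroke at far end)
#1 stroke→J2  (closing 1-jn rule on J3)
#0 stroke→J1  (common-e at J2 fixed by 1)
#2 stroke→I1  (J2: bond 1 brought effort, rest push out)
#5 stroke→I2  (J2: bond 1 brought effort, rest push out)
#3 stroke→R1  (J1: last free bond brings flow in)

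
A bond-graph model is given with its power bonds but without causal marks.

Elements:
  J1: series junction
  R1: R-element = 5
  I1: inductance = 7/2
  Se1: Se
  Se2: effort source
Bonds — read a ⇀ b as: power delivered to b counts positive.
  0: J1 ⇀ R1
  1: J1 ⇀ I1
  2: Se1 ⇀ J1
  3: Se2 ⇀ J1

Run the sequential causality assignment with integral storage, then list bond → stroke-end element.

b2 →J1  (source Se1 imposes e)
b3 →J1  (Se2 fixes effort; stroke away)
b1 →I1  (prefer integral on I1)
b0 →J1  (1-jn J1 has f-setter on 1)

bond 0 stroke→J1
bond 1 stroke→I1
bond 2 stroke→J1
bond 3 stroke→J1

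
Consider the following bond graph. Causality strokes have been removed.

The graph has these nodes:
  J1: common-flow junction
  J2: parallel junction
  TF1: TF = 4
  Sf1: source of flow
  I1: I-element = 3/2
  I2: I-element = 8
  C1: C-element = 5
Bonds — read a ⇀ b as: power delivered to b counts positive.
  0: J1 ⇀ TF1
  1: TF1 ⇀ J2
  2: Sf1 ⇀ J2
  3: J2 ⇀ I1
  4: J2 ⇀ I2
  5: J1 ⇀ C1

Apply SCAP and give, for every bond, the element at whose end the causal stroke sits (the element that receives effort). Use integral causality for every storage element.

b2 stroke at Sf1  (source Sf1 imposes f)
b3 stroke at I1  (I1 integral (f out))
b4 stroke at I2  (I2 outputs flow p/I2)
b1 stroke at J2  (closing 0-jn rule on J2)
b0 stroke at TF1  (TF1 one-in-one-out from 1)
b5 stroke at J1  (J1: bond 0 brought flow, rest push out)

β0 →TF1
β1 →J2
β2 →Sf1
β3 →I1
β4 →I2
β5 →J1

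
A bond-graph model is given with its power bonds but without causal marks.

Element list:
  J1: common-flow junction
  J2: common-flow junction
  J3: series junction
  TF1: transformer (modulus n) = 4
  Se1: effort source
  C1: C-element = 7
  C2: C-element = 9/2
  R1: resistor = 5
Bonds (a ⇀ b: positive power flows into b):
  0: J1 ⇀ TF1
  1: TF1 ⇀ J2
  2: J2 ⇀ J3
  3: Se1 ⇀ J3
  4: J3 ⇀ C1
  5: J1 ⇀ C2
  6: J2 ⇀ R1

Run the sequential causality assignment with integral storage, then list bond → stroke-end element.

#3 stroke→J3  (source Se1 imposes e)
#4 stroke→J3  (prefer integral on C1)
#2 stroke→J2  (only one flow-in slot at J3)
#5 stroke→J1  (C2 integral (e out))
#0 stroke→TF1  (J1 needs exactly one f-in)
#1 stroke→J2  (through TF1, causality passes straight; one stroke at TF1)
#6 stroke→R1  (J2 needs exactly one f-in)

#0 →TF1
#1 →J2
#2 →J2
#3 →J3
#4 →J3
#5 →J1
#6 →R1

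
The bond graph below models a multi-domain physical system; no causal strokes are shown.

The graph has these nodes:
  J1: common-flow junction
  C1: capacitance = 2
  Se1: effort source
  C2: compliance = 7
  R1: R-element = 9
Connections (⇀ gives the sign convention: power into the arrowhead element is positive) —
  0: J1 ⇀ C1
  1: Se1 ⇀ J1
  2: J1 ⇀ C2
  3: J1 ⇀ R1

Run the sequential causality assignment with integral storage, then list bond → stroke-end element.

β0 →J1
β1 →J1
β2 →J1
β3 →R1

b1 stroke→J1  (Se1: effort source, stroke at far end)
b0 stroke→J1  (prefer integral on C1)
b2 stroke→J1  (prefer integral on C2)
b3 stroke→R1  (J1 needs exactly one f-in)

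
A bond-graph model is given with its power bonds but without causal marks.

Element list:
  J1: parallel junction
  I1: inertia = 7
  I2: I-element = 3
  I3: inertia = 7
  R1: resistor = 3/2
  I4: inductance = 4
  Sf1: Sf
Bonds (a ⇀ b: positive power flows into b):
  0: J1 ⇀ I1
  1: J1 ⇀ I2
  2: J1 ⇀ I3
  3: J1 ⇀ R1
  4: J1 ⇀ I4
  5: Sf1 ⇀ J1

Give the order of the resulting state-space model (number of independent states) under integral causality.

4  (I1, I2, I3, I4 all integral)

bond 5 stroke at Sf1  (source Sf1 imposes f)
bond 0 stroke at I1  (I1: I, integral causality)
bond 1 stroke at I2  (I2 outputs flow p/I2)
bond 2 stroke at I3  (I3 integral (f out))
bond 4 stroke at I4  (prefer integral on I4)
bond 3 stroke at J1  (only one effort-in slot at J1)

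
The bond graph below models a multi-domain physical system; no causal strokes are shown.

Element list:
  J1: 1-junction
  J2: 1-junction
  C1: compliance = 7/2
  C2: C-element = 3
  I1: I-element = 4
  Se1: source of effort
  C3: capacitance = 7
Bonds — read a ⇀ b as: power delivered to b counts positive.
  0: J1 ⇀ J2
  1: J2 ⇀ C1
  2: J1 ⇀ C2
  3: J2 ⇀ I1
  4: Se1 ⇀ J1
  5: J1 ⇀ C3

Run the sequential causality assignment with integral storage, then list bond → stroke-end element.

b0 stroke at J2
b1 stroke at J2
b2 stroke at J1
b3 stroke at I1
b4 stroke at J1
b5 stroke at J1

b4 stroke at J1  (source Se1 imposes e)
b1 stroke at J2  (C1 integral (e out))
b2 stroke at J1  (C2 outputs effort q/C2)
b3 stroke at I1  (prefer integral on I1)
b0 stroke at J2  (J2 flow already set via bond 3)
b5 stroke at J1  (common-f at J1 fixed by 0)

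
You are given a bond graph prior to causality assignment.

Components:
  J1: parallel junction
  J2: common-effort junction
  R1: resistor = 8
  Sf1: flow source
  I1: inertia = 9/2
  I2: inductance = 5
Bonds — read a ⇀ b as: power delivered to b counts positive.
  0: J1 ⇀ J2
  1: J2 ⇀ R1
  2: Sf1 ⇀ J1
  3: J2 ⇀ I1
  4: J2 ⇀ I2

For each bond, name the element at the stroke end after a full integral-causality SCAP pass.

β2 →Sf1  (Sf1: flow source, stroke at near end)
β0 →J1  (J1: last free bond brings effort in)
β3 →I1  (I1 integral (f out))
β4 →I2  (I2: I, integral causality)
β1 →J2  (J2 needs exactly one e-in)

β0 stroke at J1
β1 stroke at J2
β2 stroke at Sf1
β3 stroke at I1
β4 stroke at I2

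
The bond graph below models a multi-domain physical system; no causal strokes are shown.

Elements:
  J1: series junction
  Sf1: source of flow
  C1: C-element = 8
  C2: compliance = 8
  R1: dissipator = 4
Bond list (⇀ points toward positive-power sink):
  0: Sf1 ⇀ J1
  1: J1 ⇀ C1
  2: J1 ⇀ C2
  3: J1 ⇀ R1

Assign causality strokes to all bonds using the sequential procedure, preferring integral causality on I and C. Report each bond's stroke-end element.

β0 →Sf1  (source Sf1 imposes f)
β1 →J1  (J1: bond 0 brought flow, rest push out)
β2 →J1  (J1: bond 0 brought flow, rest push out)
β3 →J1  (J1: bond 0 brought flow, rest push out)

bond 0 →Sf1
bond 1 →J1
bond 2 →J1
bond 3 →J1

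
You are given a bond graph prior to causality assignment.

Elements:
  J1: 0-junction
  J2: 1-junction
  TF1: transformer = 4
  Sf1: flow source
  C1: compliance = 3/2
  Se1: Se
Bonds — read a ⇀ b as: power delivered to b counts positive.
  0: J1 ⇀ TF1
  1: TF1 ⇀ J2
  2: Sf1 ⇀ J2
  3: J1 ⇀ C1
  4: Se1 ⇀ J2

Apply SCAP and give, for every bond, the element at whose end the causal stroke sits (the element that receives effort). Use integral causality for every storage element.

bond 0 stroke→TF1
bond 1 stroke→J2
bond 2 stroke→Sf1
bond 3 stroke→J1
bond 4 stroke→J2

β2 stroke→Sf1  (Sf1 fixes flow; stroke at Sf1)
β4 stroke→J2  (Se1 fixes effort; stroke away)
β1 stroke→J2  (J2 flow already set via bond 2)
β0 stroke→TF1  (TF TF1: opposite of bond 1)
β3 stroke→J1  (closing 0-jn rule on J1)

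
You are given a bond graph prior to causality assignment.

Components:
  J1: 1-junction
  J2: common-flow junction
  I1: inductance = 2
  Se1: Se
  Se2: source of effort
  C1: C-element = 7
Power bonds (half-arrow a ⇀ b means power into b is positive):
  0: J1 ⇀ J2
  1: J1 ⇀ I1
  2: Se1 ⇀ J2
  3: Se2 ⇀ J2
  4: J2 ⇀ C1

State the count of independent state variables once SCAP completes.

2  (C1, I1 all integral)

bond 2 |J2  (Se1: effort source, stroke at far end)
bond 3 |J2  (Se2 (Se) sets effort on bond)
bond 1 |I1  (I1 outputs flow p/I1)
bond 0 |J1  (J1 flow already set via bond 1)
bond 4 |J2  (common-f at J2 fixed by 0)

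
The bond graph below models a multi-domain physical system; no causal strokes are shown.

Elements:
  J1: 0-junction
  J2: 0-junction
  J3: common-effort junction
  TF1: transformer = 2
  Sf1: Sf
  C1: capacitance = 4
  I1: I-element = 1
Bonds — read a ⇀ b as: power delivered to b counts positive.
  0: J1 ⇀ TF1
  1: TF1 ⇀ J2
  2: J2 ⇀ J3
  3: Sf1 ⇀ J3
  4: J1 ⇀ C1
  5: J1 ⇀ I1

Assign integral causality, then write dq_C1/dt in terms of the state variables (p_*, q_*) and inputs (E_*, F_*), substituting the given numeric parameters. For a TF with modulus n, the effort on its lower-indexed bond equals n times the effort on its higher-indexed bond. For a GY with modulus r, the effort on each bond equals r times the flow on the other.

dq_C1/dt = F_Sf1/2 - p_I1

b3 stroke→Sf1  (Sf1: flow source, stroke at near end)
b2 stroke→J3  (J3: last free bond brings effort in)
b1 stroke→J2  (J2 needs exactly one e-in)
b0 stroke→TF1  (TF TF1: opposite of bond 1)
b4 stroke→J1  (C1: C, integral causality)
b5 stroke→I1  (J1: bond 4 brought effort, rest push out)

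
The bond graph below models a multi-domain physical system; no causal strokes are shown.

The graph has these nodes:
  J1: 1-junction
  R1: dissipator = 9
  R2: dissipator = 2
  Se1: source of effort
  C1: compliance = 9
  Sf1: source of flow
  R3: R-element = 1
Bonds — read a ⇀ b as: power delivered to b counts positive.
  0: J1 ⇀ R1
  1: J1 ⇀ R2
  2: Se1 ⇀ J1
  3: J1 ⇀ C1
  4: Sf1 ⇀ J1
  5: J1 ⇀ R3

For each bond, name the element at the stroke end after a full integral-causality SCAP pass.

bond 0 stroke at J1
bond 1 stroke at J1
bond 2 stroke at J1
bond 3 stroke at J1
bond 4 stroke at Sf1
bond 5 stroke at J1

β2 stroke→J1  (Se1 (Se) sets effort on bond)
β4 stroke→Sf1  (Sf1: flow source, stroke at near end)
β0 stroke→J1  (J1 flow already set via bond 4)
β1 stroke→J1  (J1 flow already set via bond 4)
β3 stroke→J1  (1-jn J1 has f-setter on 4)
β5 stroke→J1  (J1: bond 4 brought flow, rest push out)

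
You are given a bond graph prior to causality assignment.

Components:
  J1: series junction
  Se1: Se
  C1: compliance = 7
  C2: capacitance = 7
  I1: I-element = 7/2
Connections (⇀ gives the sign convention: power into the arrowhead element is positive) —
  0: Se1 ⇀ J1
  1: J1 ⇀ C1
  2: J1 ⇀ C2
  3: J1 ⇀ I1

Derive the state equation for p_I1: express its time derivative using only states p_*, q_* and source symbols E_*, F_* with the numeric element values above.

b0 |J1  (Se1 (Se) sets effort on bond)
b1 |J1  (prefer integral on C1)
b2 |J1  (C2: C, integral causality)
b3 |I1  (J1: last free bond brings flow in)

dp_I1/dt = E_Se1 - q_C1/7 - q_C2/7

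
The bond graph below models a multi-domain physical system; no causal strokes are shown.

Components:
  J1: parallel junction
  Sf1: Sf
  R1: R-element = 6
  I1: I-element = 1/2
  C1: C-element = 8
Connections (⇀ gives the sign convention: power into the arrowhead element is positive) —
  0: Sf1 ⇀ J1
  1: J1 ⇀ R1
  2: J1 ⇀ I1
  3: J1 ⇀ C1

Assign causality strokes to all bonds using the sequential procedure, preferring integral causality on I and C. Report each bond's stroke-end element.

bond 0 stroke→Sf1  (source Sf1 imposes f)
bond 2 stroke→I1  (I1 integral (f out))
bond 3 stroke→J1  (prefer integral on C1)
bond 1 stroke→R1  (common-e at J1 fixed by 3)

b0 |Sf1
b1 |R1
b2 |I1
b3 |J1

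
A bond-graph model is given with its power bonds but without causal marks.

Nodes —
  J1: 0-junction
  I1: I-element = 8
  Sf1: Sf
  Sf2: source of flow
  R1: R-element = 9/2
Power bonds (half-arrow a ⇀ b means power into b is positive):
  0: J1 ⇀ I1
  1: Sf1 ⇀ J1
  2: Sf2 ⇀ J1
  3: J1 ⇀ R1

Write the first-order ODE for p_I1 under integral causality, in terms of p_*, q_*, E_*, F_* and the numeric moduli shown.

dp_I1/dt = 9*F_Sf1/2 + 9*F_Sf2/2 - 9*p_I1/16

b1 →Sf1  (source Sf1 imposes f)
b2 →Sf2  (source Sf2 imposes f)
b0 →I1  (I1 integral (f out))
b3 →J1  (only one effort-in slot at J1)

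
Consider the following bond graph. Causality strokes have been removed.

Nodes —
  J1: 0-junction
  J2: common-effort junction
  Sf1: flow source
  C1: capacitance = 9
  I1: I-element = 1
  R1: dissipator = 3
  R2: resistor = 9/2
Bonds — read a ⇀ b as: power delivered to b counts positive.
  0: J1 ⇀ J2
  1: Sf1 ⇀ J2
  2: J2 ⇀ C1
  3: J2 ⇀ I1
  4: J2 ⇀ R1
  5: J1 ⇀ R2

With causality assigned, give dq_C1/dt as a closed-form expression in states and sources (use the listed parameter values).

b1 stroke at Sf1  (Sf1 (Sf) sets flow on bond)
b2 stroke at J2  (C1 integral (e out))
b0 stroke at J1  (J2 effort already set via bond 2)
b3 stroke at I1  (J2 effort already set via bond 2)
b4 stroke at R1  (J2: bond 2 brought effort, rest push out)
b5 stroke at R2  (J1: bond 0 brought effort, rest push out)

dq_C1/dt = F_Sf1 - p_I1 - 5*q_C1/81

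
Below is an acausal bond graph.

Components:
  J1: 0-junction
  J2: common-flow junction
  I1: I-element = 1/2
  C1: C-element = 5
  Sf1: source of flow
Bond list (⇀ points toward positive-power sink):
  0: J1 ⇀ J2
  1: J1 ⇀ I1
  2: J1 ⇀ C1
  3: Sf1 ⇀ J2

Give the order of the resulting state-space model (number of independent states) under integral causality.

b3 →Sf1  (Sf1 fixes flow; stroke at Sf1)
b0 →J2  (common-f at J2 fixed by 3)
b1 →I1  (I1 integral (f out))
b2 →J1  (J1 needs exactly one e-in)

2  (C1, I1 all integral)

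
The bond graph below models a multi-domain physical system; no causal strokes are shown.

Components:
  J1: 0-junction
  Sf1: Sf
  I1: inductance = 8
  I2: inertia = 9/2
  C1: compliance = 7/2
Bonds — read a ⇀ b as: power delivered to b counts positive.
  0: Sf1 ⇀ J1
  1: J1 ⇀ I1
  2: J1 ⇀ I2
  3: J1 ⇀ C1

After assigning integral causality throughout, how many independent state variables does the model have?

#0 stroke at Sf1  (Sf1: flow source, stroke at near end)
#1 stroke at I1  (prefer integral on I1)
#2 stroke at I2  (I2: I, integral causality)
#3 stroke at J1  (J1 needs exactly one e-in)

3  (C1, I1, I2 all integral)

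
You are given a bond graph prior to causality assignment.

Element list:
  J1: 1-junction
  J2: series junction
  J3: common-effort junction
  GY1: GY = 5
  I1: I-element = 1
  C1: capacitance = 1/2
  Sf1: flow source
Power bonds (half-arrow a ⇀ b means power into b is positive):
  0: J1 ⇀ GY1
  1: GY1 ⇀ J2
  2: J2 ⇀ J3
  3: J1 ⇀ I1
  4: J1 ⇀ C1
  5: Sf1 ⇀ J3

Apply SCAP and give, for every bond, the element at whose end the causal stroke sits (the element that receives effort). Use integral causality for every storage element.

bond 0 →J1
bond 1 →J2
bond 2 →J3
bond 3 →I1
bond 4 →J1
bond 5 →Sf1

b5 stroke at Sf1  (Sf1 fixes flow; stroke at Sf1)
b2 stroke at J3  (J3 needs exactly one e-in)
b1 stroke at J2  (common-f at J2 fixed by 2)
b0 stroke at J1  (GY GY1: same side as bond 1)
b3 stroke at I1  (I1: I, integral causality)
b4 stroke at J1  (common-f at J1 fixed by 3)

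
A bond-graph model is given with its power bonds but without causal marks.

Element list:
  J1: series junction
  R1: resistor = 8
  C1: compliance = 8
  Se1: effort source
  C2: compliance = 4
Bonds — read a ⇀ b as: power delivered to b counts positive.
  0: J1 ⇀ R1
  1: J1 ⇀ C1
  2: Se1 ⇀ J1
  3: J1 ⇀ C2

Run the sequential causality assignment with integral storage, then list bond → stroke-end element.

β0 |R1
β1 |J1
β2 |J1
β3 |J1

bond 2 stroke→J1  (Se1 (Se) sets effort on bond)
bond 1 stroke→J1  (C1 integral (e out))
bond 3 stroke→J1  (C2: C, integral causality)
bond 0 stroke→R1  (J1 needs exactly one f-in)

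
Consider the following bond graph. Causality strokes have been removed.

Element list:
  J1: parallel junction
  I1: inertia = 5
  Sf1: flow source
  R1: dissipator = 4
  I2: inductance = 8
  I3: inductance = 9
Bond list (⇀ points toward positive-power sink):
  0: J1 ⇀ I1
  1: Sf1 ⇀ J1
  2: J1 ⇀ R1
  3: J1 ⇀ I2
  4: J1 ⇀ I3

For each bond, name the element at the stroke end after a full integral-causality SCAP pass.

#1 stroke→Sf1  (Sf1 (Sf) sets flow on bond)
#0 stroke→I1  (I1: I, integral causality)
#3 stroke→I2  (I2 outputs flow p/I2)
#4 stroke→I3  (I3: I, integral causality)
#2 stroke→J1  (closing 0-jn rule on J1)

β0 |I1
β1 |Sf1
β2 |J1
β3 |I2
β4 |I3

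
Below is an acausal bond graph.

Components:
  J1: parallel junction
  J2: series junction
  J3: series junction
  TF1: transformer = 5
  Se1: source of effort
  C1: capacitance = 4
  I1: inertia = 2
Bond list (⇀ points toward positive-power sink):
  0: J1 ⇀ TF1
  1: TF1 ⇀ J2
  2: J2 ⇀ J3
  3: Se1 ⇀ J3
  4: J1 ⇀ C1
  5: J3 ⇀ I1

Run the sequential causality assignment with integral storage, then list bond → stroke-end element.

#3 →J3  (Se1: effort source, stroke at far end)
#4 →J1  (C1: C, integral causality)
#0 →TF1  (common-e at J1 fixed by 4)
#1 →J2  (TF1: transformer flips bond 0)
#2 →J3  (only one flow-in slot at J2)
#5 →I1  (J3 needs exactly one f-in)

#0 stroke→TF1
#1 stroke→J2
#2 stroke→J3
#3 stroke→J3
#4 stroke→J1
#5 stroke→I1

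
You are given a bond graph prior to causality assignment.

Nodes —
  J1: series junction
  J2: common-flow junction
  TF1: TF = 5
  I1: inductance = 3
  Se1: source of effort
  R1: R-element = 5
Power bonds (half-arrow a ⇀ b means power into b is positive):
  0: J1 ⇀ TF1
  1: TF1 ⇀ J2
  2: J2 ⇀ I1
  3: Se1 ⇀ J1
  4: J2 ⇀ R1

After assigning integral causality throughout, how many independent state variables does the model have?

b3 →J1  (source Se1 imposes e)
b0 →TF1  (closing 1-jn rule on J1)
b1 →J2  (TF TF1: opposite of bond 0)
b2 →I1  (prefer integral on I1)
b4 →J2  (J2 flow already set via bond 2)

1  (I1 all integral)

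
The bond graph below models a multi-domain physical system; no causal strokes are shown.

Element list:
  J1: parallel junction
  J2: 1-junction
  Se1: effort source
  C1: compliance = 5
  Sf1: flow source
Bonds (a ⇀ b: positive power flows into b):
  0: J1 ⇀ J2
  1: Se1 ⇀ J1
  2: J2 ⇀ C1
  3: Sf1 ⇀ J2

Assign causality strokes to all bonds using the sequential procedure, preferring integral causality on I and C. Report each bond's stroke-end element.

β0 |J2
β1 |J1
β2 |J2
β3 |Sf1

b1 stroke→J1  (Se1: effort source, stroke at far end)
b3 stroke→Sf1  (Sf1: flow source, stroke at near end)
b0 stroke→J2  (common-e at J1 fixed by 1)
b2 stroke→J2  (common-f at J2 fixed by 3)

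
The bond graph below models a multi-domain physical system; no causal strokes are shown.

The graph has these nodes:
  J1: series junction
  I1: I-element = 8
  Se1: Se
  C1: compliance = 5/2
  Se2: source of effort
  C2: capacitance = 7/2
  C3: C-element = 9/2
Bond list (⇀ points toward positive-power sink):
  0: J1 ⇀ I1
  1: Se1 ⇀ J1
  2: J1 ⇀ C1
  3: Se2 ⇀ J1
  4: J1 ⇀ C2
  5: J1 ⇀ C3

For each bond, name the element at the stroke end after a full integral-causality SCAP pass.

bond 1 stroke→J1  (Se1 fixes effort; stroke away)
bond 3 stroke→J1  (Se2 fixes effort; stroke away)
bond 0 stroke→I1  (I1 outputs flow p/I1)
bond 2 stroke→J1  (J1 flow already set via bond 0)
bond 4 stroke→J1  (J1: bond 0 brought flow, rest push out)
bond 5 stroke→J1  (J1 flow already set via bond 0)

β0 stroke→I1
β1 stroke→J1
β2 stroke→J1
β3 stroke→J1
β4 stroke→J1
β5 stroke→J1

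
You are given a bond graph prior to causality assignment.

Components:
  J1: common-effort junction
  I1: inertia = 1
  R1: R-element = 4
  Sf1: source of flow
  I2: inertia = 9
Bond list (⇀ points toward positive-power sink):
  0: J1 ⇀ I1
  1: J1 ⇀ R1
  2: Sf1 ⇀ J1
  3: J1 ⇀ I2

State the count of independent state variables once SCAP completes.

2  (I1, I2 all integral)

bond 2 |Sf1  (Sf1 (Sf) sets flow on bond)
bond 0 |I1  (I1 integral (f out))
bond 3 |I2  (I2 outputs flow p/I2)
bond 1 |J1  (J1: last free bond brings effort in)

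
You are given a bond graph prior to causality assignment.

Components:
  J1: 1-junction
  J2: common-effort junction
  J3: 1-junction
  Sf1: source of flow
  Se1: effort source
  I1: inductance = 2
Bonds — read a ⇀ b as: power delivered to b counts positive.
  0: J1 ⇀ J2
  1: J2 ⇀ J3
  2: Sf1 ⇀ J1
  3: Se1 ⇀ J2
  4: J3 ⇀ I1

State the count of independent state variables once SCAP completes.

b2 →Sf1  (source Sf1 imposes f)
b3 →J2  (Se1: effort source, stroke at far end)
b0 →J1  (common-f at J1 fixed by 2)
b1 →J3  (J2: bond 3 brought effort, rest push out)
b4 →I1  (closing 1-jn rule on J3)

1  (I1 all integral)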